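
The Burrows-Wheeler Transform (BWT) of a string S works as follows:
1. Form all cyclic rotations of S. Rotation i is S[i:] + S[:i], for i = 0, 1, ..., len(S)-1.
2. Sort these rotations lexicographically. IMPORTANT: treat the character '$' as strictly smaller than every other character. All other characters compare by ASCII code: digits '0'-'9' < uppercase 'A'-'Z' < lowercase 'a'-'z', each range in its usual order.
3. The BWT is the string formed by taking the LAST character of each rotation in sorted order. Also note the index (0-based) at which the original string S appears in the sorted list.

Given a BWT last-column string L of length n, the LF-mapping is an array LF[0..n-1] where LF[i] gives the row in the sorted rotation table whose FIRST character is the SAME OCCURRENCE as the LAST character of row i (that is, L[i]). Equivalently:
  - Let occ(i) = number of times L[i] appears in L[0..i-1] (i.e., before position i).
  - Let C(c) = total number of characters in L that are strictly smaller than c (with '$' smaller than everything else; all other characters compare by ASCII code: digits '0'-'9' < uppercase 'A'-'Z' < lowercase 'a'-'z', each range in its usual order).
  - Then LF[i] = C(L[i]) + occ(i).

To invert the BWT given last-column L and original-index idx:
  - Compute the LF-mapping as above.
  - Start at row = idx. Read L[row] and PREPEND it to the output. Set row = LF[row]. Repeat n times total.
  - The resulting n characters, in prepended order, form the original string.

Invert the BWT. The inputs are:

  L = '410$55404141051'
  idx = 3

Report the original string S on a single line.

LF mapping: 8 4 1 0 12 13 9 2 10 5 11 6 3 14 7
Walk LF starting at row 3, prepending L[row]:
  step 1: row=3, L[3]='$', prepend. Next row=LF[3]=0
  step 2: row=0, L[0]='4', prepend. Next row=LF[0]=8
  step 3: row=8, L[8]='4', prepend. Next row=LF[8]=10
  step 4: row=10, L[10]='4', prepend. Next row=LF[10]=11
  step 5: row=11, L[11]='1', prepend. Next row=LF[11]=6
  step 6: row=6, L[6]='4', prepend. Next row=LF[6]=9
  step 7: row=9, L[9]='1', prepend. Next row=LF[9]=5
  step 8: row=5, L[5]='5', prepend. Next row=LF[5]=13
  step 9: row=13, L[13]='5', prepend. Next row=LF[13]=14
  step 10: row=14, L[14]='1', prepend. Next row=LF[14]=7
  step 11: row=7, L[7]='0', prepend. Next row=LF[7]=2
  step 12: row=2, L[2]='0', prepend. Next row=LF[2]=1
  step 13: row=1, L[1]='1', prepend. Next row=LF[1]=4
  step 14: row=4, L[4]='5', prepend. Next row=LF[4]=12
  step 15: row=12, L[12]='0', prepend. Next row=LF[12]=3
Reversed output: 05100155141444$

Answer: 05100155141444$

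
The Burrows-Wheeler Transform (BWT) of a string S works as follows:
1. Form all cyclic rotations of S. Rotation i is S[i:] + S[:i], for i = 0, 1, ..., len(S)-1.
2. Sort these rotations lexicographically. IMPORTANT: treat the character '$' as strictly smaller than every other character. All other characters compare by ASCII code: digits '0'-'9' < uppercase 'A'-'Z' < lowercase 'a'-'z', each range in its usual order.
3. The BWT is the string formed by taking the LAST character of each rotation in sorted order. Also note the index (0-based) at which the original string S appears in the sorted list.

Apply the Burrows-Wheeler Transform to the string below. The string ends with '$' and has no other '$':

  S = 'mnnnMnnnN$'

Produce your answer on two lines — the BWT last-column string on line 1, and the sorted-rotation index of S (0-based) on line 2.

Answer: Nnn$nnnnmM
3

Derivation:
All 10 rotations (rotation i = S[i:]+S[:i]):
  rot[0] = mnnnMnnnN$
  rot[1] = nnnMnnnN$m
  rot[2] = nnMnnnN$mn
  rot[3] = nMnnnN$mnn
  rot[4] = MnnnN$mnnn
  rot[5] = nnnN$mnnnM
  rot[6] = nnN$mnnnMn
  rot[7] = nN$mnnnMnn
  rot[8] = N$mnnnMnnn
  rot[9] = $mnnnMnnnN
Sorted (with $ < everything):
  sorted[0] = $mnnnMnnnN  (last char: 'N')
  sorted[1] = MnnnN$mnnn  (last char: 'n')
  sorted[2] = N$mnnnMnnn  (last char: 'n')
  sorted[3] = mnnnMnnnN$  (last char: '$')
  sorted[4] = nMnnnN$mnn  (last char: 'n')
  sorted[5] = nN$mnnnMnn  (last char: 'n')
  sorted[6] = nnMnnnN$mn  (last char: 'n')
  sorted[7] = nnN$mnnnMn  (last char: 'n')
  sorted[8] = nnnMnnnN$m  (last char: 'm')
  sorted[9] = nnnN$mnnnM  (last char: 'M')
Last column: Nnn$nnnnmM
Original string S is at sorted index 3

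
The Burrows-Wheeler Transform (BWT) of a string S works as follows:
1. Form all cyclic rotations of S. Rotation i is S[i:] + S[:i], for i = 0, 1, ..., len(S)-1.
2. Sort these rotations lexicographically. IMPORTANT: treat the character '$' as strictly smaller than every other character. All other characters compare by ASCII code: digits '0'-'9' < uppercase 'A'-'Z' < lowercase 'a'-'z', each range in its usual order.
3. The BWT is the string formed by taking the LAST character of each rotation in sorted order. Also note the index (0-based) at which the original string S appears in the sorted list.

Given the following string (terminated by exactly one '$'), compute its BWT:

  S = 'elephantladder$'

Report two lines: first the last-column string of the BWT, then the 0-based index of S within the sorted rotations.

Answer: rlhad$ldpteaeen
5

Derivation:
All 15 rotations (rotation i = S[i:]+S[:i]):
  rot[0] = elephantladder$
  rot[1] = lephantladder$e
  rot[2] = ephantladder$el
  rot[3] = phantladder$ele
  rot[4] = hantladder$elep
  rot[5] = antladder$eleph
  rot[6] = ntladder$elepha
  rot[7] = tladder$elephan
  rot[8] = ladder$elephant
  rot[9] = adder$elephantl
  rot[10] = dder$elephantla
  rot[11] = der$elephantlad
  rot[12] = er$elephantladd
  rot[13] = r$elephantladde
  rot[14] = $elephantladder
Sorted (with $ < everything):
  sorted[0] = $elephantladder  (last char: 'r')
  sorted[1] = adder$elephantl  (last char: 'l')
  sorted[2] = antladder$eleph  (last char: 'h')
  sorted[3] = dder$elephantla  (last char: 'a')
  sorted[4] = der$elephantlad  (last char: 'd')
  sorted[5] = elephantladder$  (last char: '$')
  sorted[6] = ephantladder$el  (last char: 'l')
  sorted[7] = er$elephantladd  (last char: 'd')
  sorted[8] = hantladder$elep  (last char: 'p')
  sorted[9] = ladder$elephant  (last char: 't')
  sorted[10] = lephantladder$e  (last char: 'e')
  sorted[11] = ntladder$elepha  (last char: 'a')
  sorted[12] = phantladder$ele  (last char: 'e')
  sorted[13] = r$elephantladde  (last char: 'e')
  sorted[14] = tladder$elephan  (last char: 'n')
Last column: rlhad$ldpteaeen
Original string S is at sorted index 5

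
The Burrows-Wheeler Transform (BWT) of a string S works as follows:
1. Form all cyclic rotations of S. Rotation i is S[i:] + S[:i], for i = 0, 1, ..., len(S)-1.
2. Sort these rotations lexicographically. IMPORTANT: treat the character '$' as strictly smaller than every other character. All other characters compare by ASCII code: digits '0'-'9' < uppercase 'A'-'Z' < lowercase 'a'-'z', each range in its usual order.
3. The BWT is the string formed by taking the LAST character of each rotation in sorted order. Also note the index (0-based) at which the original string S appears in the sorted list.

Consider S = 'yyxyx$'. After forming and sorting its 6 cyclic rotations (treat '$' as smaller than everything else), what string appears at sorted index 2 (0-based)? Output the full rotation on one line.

All 6 rotations (rotation i = S[i:]+S[:i]):
  rot[0] = yyxyx$
  rot[1] = yxyx$y
  rot[2] = xyx$yy
  rot[3] = yx$yyx
  rot[4] = x$yyxy
  rot[5] = $yyxyx
Sorted (with $ < everything):
  sorted[0] = $yyxyx
  sorted[1] = x$yyxy
  sorted[2] = xyx$yy
  sorted[3] = yx$yyx
  sorted[4] = yxyx$y
  sorted[5] = yyxyx$
sorted[2] = xyx$yy

Answer: xyx$yy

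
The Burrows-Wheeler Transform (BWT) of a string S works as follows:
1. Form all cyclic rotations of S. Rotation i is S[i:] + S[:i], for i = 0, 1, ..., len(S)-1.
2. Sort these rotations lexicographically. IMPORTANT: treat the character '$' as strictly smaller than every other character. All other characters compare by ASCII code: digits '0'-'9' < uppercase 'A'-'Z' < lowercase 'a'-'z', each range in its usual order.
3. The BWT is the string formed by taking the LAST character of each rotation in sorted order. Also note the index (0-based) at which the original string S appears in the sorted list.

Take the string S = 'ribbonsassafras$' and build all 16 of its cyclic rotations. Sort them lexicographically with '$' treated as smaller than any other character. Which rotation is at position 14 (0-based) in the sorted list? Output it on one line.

All 16 rotations (rotation i = S[i:]+S[:i]):
  rot[0] = ribbonsassafras$
  rot[1] = ibbonsassafras$r
  rot[2] = bbonsassafras$ri
  rot[3] = bonsassafras$rib
  rot[4] = onsassafras$ribb
  rot[5] = nsassafras$ribbo
  rot[6] = sassafras$ribbon
  rot[7] = assafras$ribbons
  rot[8] = ssafras$ribbonsa
  rot[9] = safras$ribbonsas
  rot[10] = afras$ribbonsass
  rot[11] = fras$ribbonsassa
  rot[12] = ras$ribbonsassaf
  rot[13] = as$ribbonsassafr
  rot[14] = s$ribbonsassafra
  rot[15] = $ribbonsassafras
Sorted (with $ < everything):
  sorted[0] = $ribbonsassafras
  sorted[1] = afras$ribbonsass
  sorted[2] = as$ribbonsassafr
  sorted[3] = assafras$ribbons
  sorted[4] = bbonsassafras$ri
  sorted[5] = bonsassafras$rib
  sorted[6] = fras$ribbonsassa
  sorted[7] = ibbonsassafras$r
  sorted[8] = nsassafras$ribbo
  sorted[9] = onsassafras$ribb
  sorted[10] = ras$ribbonsassaf
  sorted[11] = ribbonsassafras$
  sorted[12] = s$ribbonsassafra
  sorted[13] = safras$ribbonsas
  sorted[14] = sassafras$ribbon
  sorted[15] = ssafras$ribbonsa
sorted[14] = sassafras$ribbon

Answer: sassafras$ribbon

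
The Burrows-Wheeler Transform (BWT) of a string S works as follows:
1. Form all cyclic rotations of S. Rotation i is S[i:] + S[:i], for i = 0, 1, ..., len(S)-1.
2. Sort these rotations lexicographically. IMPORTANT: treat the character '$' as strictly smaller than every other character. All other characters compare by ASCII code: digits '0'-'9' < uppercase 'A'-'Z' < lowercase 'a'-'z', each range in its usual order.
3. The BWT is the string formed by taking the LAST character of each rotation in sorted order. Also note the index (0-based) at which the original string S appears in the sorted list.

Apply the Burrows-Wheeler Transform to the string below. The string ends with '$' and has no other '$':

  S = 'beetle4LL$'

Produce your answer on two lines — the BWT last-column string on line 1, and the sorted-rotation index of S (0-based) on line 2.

All 10 rotations (rotation i = S[i:]+S[:i]):
  rot[0] = beetle4LL$
  rot[1] = eetle4LL$b
  rot[2] = etle4LL$be
  rot[3] = tle4LL$bee
  rot[4] = le4LL$beet
  rot[5] = e4LL$beetl
  rot[6] = 4LL$beetle
  rot[7] = LL$beetle4
  rot[8] = L$beetle4L
  rot[9] = $beetle4LL
Sorted (with $ < everything):
  sorted[0] = $beetle4LL  (last char: 'L')
  sorted[1] = 4LL$beetle  (last char: 'e')
  sorted[2] = L$beetle4L  (last char: 'L')
  sorted[3] = LL$beetle4  (last char: '4')
  sorted[4] = beetle4LL$  (last char: '$')
  sorted[5] = e4LL$beetl  (last char: 'l')
  sorted[6] = eetle4LL$b  (last char: 'b')
  sorted[7] = etle4LL$be  (last char: 'e')
  sorted[8] = le4LL$beet  (last char: 't')
  sorted[9] = tle4LL$bee  (last char: 'e')
Last column: LeL4$lbete
Original string S is at sorted index 4

Answer: LeL4$lbete
4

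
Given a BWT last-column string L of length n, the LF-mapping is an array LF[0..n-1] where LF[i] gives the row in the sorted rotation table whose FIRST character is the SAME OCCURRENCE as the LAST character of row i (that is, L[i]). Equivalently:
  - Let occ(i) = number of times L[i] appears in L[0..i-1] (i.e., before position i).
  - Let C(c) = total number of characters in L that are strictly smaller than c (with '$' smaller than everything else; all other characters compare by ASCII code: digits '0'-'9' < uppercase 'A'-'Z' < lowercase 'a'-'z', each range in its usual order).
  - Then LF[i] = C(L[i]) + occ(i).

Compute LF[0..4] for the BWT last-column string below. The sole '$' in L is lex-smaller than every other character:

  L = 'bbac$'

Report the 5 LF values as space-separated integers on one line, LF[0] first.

Char counts: '$':1, 'a':1, 'b':2, 'c':1
C (first-col start): C('$')=0, C('a')=1, C('b')=2, C('c')=4
L[0]='b': occ=0, LF[0]=C('b')+0=2+0=2
L[1]='b': occ=1, LF[1]=C('b')+1=2+1=3
L[2]='a': occ=0, LF[2]=C('a')+0=1+0=1
L[3]='c': occ=0, LF[3]=C('c')+0=4+0=4
L[4]='$': occ=0, LF[4]=C('$')+0=0+0=0

Answer: 2 3 1 4 0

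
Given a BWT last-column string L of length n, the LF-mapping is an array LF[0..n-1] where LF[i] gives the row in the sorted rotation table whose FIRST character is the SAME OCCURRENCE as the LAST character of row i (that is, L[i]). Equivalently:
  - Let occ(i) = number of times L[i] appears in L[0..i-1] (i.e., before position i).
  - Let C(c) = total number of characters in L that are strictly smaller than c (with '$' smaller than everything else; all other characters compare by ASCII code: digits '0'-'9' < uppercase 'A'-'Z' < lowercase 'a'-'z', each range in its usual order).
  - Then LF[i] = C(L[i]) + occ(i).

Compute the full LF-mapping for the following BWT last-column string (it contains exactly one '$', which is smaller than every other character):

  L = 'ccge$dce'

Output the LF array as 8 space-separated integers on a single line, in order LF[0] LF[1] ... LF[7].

Char counts: '$':1, 'c':3, 'd':1, 'e':2, 'g':1
C (first-col start): C('$')=0, C('c')=1, C('d')=4, C('e')=5, C('g')=7
L[0]='c': occ=0, LF[0]=C('c')+0=1+0=1
L[1]='c': occ=1, LF[1]=C('c')+1=1+1=2
L[2]='g': occ=0, LF[2]=C('g')+0=7+0=7
L[3]='e': occ=0, LF[3]=C('e')+0=5+0=5
L[4]='$': occ=0, LF[4]=C('$')+0=0+0=0
L[5]='d': occ=0, LF[5]=C('d')+0=4+0=4
L[6]='c': occ=2, LF[6]=C('c')+2=1+2=3
L[7]='e': occ=1, LF[7]=C('e')+1=5+1=6

Answer: 1 2 7 5 0 4 3 6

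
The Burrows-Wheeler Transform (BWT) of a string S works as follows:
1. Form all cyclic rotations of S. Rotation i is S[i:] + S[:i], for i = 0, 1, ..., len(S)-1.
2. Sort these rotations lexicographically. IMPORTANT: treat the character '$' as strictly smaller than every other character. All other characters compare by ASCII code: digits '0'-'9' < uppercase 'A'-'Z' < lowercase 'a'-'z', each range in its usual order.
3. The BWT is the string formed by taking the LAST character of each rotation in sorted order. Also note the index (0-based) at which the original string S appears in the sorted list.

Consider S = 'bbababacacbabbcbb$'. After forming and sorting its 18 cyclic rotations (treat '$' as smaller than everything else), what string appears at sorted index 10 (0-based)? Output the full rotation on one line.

All 18 rotations (rotation i = S[i:]+S[:i]):
  rot[0] = bbababacacbabbcbb$
  rot[1] = bababacacbabbcbb$b
  rot[2] = ababacacbabbcbb$bb
  rot[3] = babacacbabbcbb$bba
  rot[4] = abacacbabbcbb$bbab
  rot[5] = bacacbabbcbb$bbaba
  rot[6] = acacbabbcbb$bbabab
  rot[7] = cacbabbcbb$bbababa
  rot[8] = acbabbcbb$bbababac
  rot[9] = cbabbcbb$bbababaca
  rot[10] = babbcbb$bbababacac
  rot[11] = abbcbb$bbababacacb
  rot[12] = bbcbb$bbababacacba
  rot[13] = bcbb$bbababacacbab
  rot[14] = cbb$bbababacacbabb
  rot[15] = bb$bbababacacbabbc
  rot[16] = b$bbababacacbabbcb
  rot[17] = $bbababacacbabbcbb
Sorted (with $ < everything):
  sorted[0] = $bbababacacbabbcbb
  sorted[1] = ababacacbabbcbb$bb
  sorted[2] = abacacbabbcbb$bbab
  sorted[3] = abbcbb$bbababacacb
  sorted[4] = acacbabbcbb$bbabab
  sorted[5] = acbabbcbb$bbababac
  sorted[6] = b$bbababacacbabbcb
  sorted[7] = bababacacbabbcbb$b
  sorted[8] = babacacbabbcbb$bba
  sorted[9] = babbcbb$bbababacac
  sorted[10] = bacacbabbcbb$bbaba
  sorted[11] = bb$bbababacacbabbc
  sorted[12] = bbababacacbabbcbb$
  sorted[13] = bbcbb$bbababacacba
  sorted[14] = bcbb$bbababacacbab
  sorted[15] = cacbabbcbb$bbababa
  sorted[16] = cbabbcbb$bbababaca
  sorted[17] = cbb$bbababacacbabb
sorted[10] = bacacbabbcbb$bbaba

Answer: bacacbabbcbb$bbaba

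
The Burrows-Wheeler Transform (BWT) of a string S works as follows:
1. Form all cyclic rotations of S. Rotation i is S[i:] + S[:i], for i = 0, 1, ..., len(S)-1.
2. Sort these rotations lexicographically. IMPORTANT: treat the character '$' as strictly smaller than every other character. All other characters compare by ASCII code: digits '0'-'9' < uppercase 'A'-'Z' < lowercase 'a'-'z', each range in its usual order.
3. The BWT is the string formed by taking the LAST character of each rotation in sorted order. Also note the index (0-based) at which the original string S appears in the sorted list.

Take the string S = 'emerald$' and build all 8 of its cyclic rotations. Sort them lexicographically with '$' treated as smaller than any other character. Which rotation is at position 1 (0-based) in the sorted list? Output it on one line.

Answer: ald$emer

Derivation:
All 8 rotations (rotation i = S[i:]+S[:i]):
  rot[0] = emerald$
  rot[1] = merald$e
  rot[2] = erald$em
  rot[3] = rald$eme
  rot[4] = ald$emer
  rot[5] = ld$emera
  rot[6] = d$emeral
  rot[7] = $emerald
Sorted (with $ < everything):
  sorted[0] = $emerald
  sorted[1] = ald$emer
  sorted[2] = d$emeral
  sorted[3] = emerald$
  sorted[4] = erald$em
  sorted[5] = ld$emera
  sorted[6] = merald$e
  sorted[7] = rald$eme
sorted[1] = ald$emer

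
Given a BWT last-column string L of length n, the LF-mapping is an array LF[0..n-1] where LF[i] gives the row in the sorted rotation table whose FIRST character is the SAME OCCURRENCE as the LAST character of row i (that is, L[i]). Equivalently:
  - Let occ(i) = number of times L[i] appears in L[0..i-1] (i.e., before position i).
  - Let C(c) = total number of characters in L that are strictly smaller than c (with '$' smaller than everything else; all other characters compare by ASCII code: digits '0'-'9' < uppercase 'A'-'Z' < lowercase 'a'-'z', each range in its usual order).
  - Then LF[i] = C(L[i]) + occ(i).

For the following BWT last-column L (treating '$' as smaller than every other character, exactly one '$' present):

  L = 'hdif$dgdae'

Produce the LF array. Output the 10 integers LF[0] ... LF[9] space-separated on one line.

Char counts: '$':1, 'a':1, 'd':3, 'e':1, 'f':1, 'g':1, 'h':1, 'i':1
C (first-col start): C('$')=0, C('a')=1, C('d')=2, C('e')=5, C('f')=6, C('g')=7, C('h')=8, C('i')=9
L[0]='h': occ=0, LF[0]=C('h')+0=8+0=8
L[1]='d': occ=0, LF[1]=C('d')+0=2+0=2
L[2]='i': occ=0, LF[2]=C('i')+0=9+0=9
L[3]='f': occ=0, LF[3]=C('f')+0=6+0=6
L[4]='$': occ=0, LF[4]=C('$')+0=0+0=0
L[5]='d': occ=1, LF[5]=C('d')+1=2+1=3
L[6]='g': occ=0, LF[6]=C('g')+0=7+0=7
L[7]='d': occ=2, LF[7]=C('d')+2=2+2=4
L[8]='a': occ=0, LF[8]=C('a')+0=1+0=1
L[9]='e': occ=0, LF[9]=C('e')+0=5+0=5

Answer: 8 2 9 6 0 3 7 4 1 5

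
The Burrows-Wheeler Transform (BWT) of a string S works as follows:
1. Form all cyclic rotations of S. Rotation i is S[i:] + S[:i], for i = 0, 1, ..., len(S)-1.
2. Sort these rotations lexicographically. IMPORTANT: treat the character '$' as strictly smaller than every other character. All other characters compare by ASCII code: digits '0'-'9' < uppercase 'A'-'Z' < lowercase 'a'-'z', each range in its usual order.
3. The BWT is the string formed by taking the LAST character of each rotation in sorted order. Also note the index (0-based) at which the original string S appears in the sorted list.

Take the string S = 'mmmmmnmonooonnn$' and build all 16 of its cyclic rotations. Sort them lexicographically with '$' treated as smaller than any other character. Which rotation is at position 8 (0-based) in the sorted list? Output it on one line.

Answer: nmonooonnn$mmmmm

Derivation:
All 16 rotations (rotation i = S[i:]+S[:i]):
  rot[0] = mmmmmnmonooonnn$
  rot[1] = mmmmnmonooonnn$m
  rot[2] = mmmnmonooonnn$mm
  rot[3] = mmnmonooonnn$mmm
  rot[4] = mnmonooonnn$mmmm
  rot[5] = nmonooonnn$mmmmm
  rot[6] = monooonnn$mmmmmn
  rot[7] = onooonnn$mmmmmnm
  rot[8] = nooonnn$mmmmmnmo
  rot[9] = ooonnn$mmmmmnmon
  rot[10] = oonnn$mmmmmnmono
  rot[11] = onnn$mmmmmnmonoo
  rot[12] = nnn$mmmmmnmonooo
  rot[13] = nn$mmmmmnmonooon
  rot[14] = n$mmmmmnmonooonn
  rot[15] = $mmmmmnmonooonnn
Sorted (with $ < everything):
  sorted[0] = $mmmmmnmonooonnn
  sorted[1] = mmmmmnmonooonnn$
  sorted[2] = mmmmnmonooonnn$m
  sorted[3] = mmmnmonooonnn$mm
  sorted[4] = mmnmonooonnn$mmm
  sorted[5] = mnmonooonnn$mmmm
  sorted[6] = monooonnn$mmmmmn
  sorted[7] = n$mmmmmnmonooonn
  sorted[8] = nmonooonnn$mmmmm
  sorted[9] = nn$mmmmmnmonooon
  sorted[10] = nnn$mmmmmnmonooo
  sorted[11] = nooonnn$mmmmmnmo
  sorted[12] = onnn$mmmmmnmonoo
  sorted[13] = onooonnn$mmmmmnm
  sorted[14] = oonnn$mmmmmnmono
  sorted[15] = ooonnn$mmmmmnmon
sorted[8] = nmonooonnn$mmmmm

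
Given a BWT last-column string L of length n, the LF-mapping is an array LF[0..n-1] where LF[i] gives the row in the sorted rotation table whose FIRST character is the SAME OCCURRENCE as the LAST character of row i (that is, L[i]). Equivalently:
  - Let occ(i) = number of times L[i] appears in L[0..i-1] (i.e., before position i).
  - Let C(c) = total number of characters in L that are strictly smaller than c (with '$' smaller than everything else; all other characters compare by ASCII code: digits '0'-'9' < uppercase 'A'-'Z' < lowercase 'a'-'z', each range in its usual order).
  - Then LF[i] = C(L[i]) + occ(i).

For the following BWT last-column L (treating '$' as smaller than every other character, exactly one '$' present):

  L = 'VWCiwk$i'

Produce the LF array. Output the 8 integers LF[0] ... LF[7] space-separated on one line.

Answer: 2 3 1 4 7 6 0 5

Derivation:
Char counts: '$':1, 'C':1, 'V':1, 'W':1, 'i':2, 'k':1, 'w':1
C (first-col start): C('$')=0, C('C')=1, C('V')=2, C('W')=3, C('i')=4, C('k')=6, C('w')=7
L[0]='V': occ=0, LF[0]=C('V')+0=2+0=2
L[1]='W': occ=0, LF[1]=C('W')+0=3+0=3
L[2]='C': occ=0, LF[2]=C('C')+0=1+0=1
L[3]='i': occ=0, LF[3]=C('i')+0=4+0=4
L[4]='w': occ=0, LF[4]=C('w')+0=7+0=7
L[5]='k': occ=0, LF[5]=C('k')+0=6+0=6
L[6]='$': occ=0, LF[6]=C('$')+0=0+0=0
L[7]='i': occ=1, LF[7]=C('i')+1=4+1=5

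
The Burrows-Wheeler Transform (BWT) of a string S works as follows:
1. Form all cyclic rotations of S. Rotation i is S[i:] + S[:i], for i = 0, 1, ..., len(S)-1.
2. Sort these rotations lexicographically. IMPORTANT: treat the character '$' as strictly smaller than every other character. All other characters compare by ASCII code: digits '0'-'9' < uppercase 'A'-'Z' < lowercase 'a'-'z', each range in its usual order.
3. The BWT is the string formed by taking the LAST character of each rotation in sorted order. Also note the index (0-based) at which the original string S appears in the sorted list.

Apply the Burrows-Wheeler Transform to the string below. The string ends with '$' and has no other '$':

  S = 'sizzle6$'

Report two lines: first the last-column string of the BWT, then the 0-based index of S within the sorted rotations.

Answer: 6elsz$zi
5

Derivation:
All 8 rotations (rotation i = S[i:]+S[:i]):
  rot[0] = sizzle6$
  rot[1] = izzle6$s
  rot[2] = zzle6$si
  rot[3] = zle6$siz
  rot[4] = le6$sizz
  rot[5] = e6$sizzl
  rot[6] = 6$sizzle
  rot[7] = $sizzle6
Sorted (with $ < everything):
  sorted[0] = $sizzle6  (last char: '6')
  sorted[1] = 6$sizzle  (last char: 'e')
  sorted[2] = e6$sizzl  (last char: 'l')
  sorted[3] = izzle6$s  (last char: 's')
  sorted[4] = le6$sizz  (last char: 'z')
  sorted[5] = sizzle6$  (last char: '$')
  sorted[6] = zle6$siz  (last char: 'z')
  sorted[7] = zzle6$si  (last char: 'i')
Last column: 6elsz$zi
Original string S is at sorted index 5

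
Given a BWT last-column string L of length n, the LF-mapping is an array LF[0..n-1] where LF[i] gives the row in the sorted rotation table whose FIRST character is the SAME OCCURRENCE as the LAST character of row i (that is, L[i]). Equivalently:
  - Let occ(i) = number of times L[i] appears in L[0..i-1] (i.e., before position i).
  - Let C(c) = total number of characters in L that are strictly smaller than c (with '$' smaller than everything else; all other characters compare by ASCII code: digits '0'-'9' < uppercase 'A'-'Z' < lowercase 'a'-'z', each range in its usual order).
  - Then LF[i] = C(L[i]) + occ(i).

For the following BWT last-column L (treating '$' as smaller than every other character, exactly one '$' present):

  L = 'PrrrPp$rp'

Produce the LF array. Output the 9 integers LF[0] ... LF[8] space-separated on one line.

Char counts: '$':1, 'P':2, 'p':2, 'r':4
C (first-col start): C('$')=0, C('P')=1, C('p')=3, C('r')=5
L[0]='P': occ=0, LF[0]=C('P')+0=1+0=1
L[1]='r': occ=0, LF[1]=C('r')+0=5+0=5
L[2]='r': occ=1, LF[2]=C('r')+1=5+1=6
L[3]='r': occ=2, LF[3]=C('r')+2=5+2=7
L[4]='P': occ=1, LF[4]=C('P')+1=1+1=2
L[5]='p': occ=0, LF[5]=C('p')+0=3+0=3
L[6]='$': occ=0, LF[6]=C('$')+0=0+0=0
L[7]='r': occ=3, LF[7]=C('r')+3=5+3=8
L[8]='p': occ=1, LF[8]=C('p')+1=3+1=4

Answer: 1 5 6 7 2 3 0 8 4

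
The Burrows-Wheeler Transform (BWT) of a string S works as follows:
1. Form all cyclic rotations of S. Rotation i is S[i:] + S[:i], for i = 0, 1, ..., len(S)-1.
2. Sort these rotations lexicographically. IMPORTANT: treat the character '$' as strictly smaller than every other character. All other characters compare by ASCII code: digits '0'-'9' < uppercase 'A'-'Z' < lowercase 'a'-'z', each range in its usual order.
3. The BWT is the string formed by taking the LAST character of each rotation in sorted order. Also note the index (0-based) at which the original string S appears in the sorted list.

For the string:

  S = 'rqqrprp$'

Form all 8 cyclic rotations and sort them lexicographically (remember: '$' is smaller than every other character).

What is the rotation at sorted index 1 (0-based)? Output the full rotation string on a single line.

All 8 rotations (rotation i = S[i:]+S[:i]):
  rot[0] = rqqrprp$
  rot[1] = qqrprp$r
  rot[2] = qrprp$rq
  rot[3] = rprp$rqq
  rot[4] = prp$rqqr
  rot[5] = rp$rqqrp
  rot[6] = p$rqqrpr
  rot[7] = $rqqrprp
Sorted (with $ < everything):
  sorted[0] = $rqqrprp
  sorted[1] = p$rqqrpr
  sorted[2] = prp$rqqr
  sorted[3] = qqrprp$r
  sorted[4] = qrprp$rq
  sorted[5] = rp$rqqrp
  sorted[6] = rprp$rqq
  sorted[7] = rqqrprp$
sorted[1] = p$rqqrpr

Answer: p$rqqrpr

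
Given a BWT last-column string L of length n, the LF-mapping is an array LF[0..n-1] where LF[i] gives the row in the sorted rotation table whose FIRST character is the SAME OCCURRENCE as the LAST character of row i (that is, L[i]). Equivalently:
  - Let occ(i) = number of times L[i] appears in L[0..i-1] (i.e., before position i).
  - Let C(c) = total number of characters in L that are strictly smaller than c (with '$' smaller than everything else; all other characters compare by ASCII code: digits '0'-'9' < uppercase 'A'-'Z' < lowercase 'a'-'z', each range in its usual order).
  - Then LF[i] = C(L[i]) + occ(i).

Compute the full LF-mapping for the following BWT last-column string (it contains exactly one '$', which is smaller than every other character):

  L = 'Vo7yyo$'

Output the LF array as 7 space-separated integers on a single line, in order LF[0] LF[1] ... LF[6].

Answer: 2 3 1 5 6 4 0

Derivation:
Char counts: '$':1, '7':1, 'V':1, 'o':2, 'y':2
C (first-col start): C('$')=0, C('7')=1, C('V')=2, C('o')=3, C('y')=5
L[0]='V': occ=0, LF[0]=C('V')+0=2+0=2
L[1]='o': occ=0, LF[1]=C('o')+0=3+0=3
L[2]='7': occ=0, LF[2]=C('7')+0=1+0=1
L[3]='y': occ=0, LF[3]=C('y')+0=5+0=5
L[4]='y': occ=1, LF[4]=C('y')+1=5+1=6
L[5]='o': occ=1, LF[5]=C('o')+1=3+1=4
L[6]='$': occ=0, LF[6]=C('$')+0=0+0=0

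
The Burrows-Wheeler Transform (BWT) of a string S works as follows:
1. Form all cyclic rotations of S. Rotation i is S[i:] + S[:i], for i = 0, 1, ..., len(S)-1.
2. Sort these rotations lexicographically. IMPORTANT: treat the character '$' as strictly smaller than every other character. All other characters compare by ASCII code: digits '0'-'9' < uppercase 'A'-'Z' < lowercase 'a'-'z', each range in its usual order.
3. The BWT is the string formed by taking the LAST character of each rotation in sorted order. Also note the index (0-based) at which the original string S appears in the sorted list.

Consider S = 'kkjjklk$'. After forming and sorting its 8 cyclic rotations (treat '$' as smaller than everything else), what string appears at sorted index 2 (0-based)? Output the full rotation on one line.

Answer: jklk$kkj

Derivation:
All 8 rotations (rotation i = S[i:]+S[:i]):
  rot[0] = kkjjklk$
  rot[1] = kjjklk$k
  rot[2] = jjklk$kk
  rot[3] = jklk$kkj
  rot[4] = klk$kkjj
  rot[5] = lk$kkjjk
  rot[6] = k$kkjjkl
  rot[7] = $kkjjklk
Sorted (with $ < everything):
  sorted[0] = $kkjjklk
  sorted[1] = jjklk$kk
  sorted[2] = jklk$kkj
  sorted[3] = k$kkjjkl
  sorted[4] = kjjklk$k
  sorted[5] = kkjjklk$
  sorted[6] = klk$kkjj
  sorted[7] = lk$kkjjk
sorted[2] = jklk$kkj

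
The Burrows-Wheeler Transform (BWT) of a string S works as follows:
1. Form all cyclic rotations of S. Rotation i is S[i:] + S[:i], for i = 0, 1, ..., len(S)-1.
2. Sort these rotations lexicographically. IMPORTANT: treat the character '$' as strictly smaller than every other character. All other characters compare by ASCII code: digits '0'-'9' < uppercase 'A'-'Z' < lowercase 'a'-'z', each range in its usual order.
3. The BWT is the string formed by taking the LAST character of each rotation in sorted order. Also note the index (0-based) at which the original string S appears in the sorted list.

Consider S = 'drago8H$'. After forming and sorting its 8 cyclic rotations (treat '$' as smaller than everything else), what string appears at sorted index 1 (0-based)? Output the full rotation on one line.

All 8 rotations (rotation i = S[i:]+S[:i]):
  rot[0] = drago8H$
  rot[1] = rago8H$d
  rot[2] = ago8H$dr
  rot[3] = go8H$dra
  rot[4] = o8H$drag
  rot[5] = 8H$drago
  rot[6] = H$drago8
  rot[7] = $drago8H
Sorted (with $ < everything):
  sorted[0] = $drago8H
  sorted[1] = 8H$drago
  sorted[2] = H$drago8
  sorted[3] = ago8H$dr
  sorted[4] = drago8H$
  sorted[5] = go8H$dra
  sorted[6] = o8H$drag
  sorted[7] = rago8H$d
sorted[1] = 8H$drago

Answer: 8H$drago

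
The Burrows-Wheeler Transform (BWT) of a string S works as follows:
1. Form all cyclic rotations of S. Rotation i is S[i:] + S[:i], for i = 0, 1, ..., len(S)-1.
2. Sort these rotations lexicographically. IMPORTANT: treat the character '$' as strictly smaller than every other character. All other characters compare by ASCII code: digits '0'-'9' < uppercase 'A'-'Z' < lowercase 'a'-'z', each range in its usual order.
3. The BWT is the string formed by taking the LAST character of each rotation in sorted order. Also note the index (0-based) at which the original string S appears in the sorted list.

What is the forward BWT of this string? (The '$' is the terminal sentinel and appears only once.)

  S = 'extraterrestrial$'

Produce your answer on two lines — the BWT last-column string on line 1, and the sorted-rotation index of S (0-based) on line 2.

Answer: lirtr$ratrteeaxse
5

Derivation:
All 17 rotations (rotation i = S[i:]+S[:i]):
  rot[0] = extraterrestrial$
  rot[1] = xtraterrestrial$e
  rot[2] = traterrestrial$ex
  rot[3] = raterrestrial$ext
  rot[4] = aterrestrial$extr
  rot[5] = terrestrial$extra
  rot[6] = errestrial$extrat
  rot[7] = rrestrial$extrate
  rot[8] = restrial$extrater
  rot[9] = estrial$extraterr
  rot[10] = strial$extraterre
  rot[11] = trial$extraterres
  rot[12] = rial$extraterrest
  rot[13] = ial$extraterrestr
  rot[14] = al$extraterrestri
  rot[15] = l$extraterrestria
  rot[16] = $extraterrestrial
Sorted (with $ < everything):
  sorted[0] = $extraterrestrial  (last char: 'l')
  sorted[1] = al$extraterrestri  (last char: 'i')
  sorted[2] = aterrestrial$extr  (last char: 'r')
  sorted[3] = errestrial$extrat  (last char: 't')
  sorted[4] = estrial$extraterr  (last char: 'r')
  sorted[5] = extraterrestrial$  (last char: '$')
  sorted[6] = ial$extraterrestr  (last char: 'r')
  sorted[7] = l$extraterrestria  (last char: 'a')
  sorted[8] = raterrestrial$ext  (last char: 't')
  sorted[9] = restrial$extrater  (last char: 'r')
  sorted[10] = rial$extraterrest  (last char: 't')
  sorted[11] = rrestrial$extrate  (last char: 'e')
  sorted[12] = strial$extraterre  (last char: 'e')
  sorted[13] = terrestrial$extra  (last char: 'a')
  sorted[14] = traterrestrial$ex  (last char: 'x')
  sorted[15] = trial$extraterres  (last char: 's')
  sorted[16] = xtraterrestrial$e  (last char: 'e')
Last column: lirtr$ratrteeaxse
Original string S is at sorted index 5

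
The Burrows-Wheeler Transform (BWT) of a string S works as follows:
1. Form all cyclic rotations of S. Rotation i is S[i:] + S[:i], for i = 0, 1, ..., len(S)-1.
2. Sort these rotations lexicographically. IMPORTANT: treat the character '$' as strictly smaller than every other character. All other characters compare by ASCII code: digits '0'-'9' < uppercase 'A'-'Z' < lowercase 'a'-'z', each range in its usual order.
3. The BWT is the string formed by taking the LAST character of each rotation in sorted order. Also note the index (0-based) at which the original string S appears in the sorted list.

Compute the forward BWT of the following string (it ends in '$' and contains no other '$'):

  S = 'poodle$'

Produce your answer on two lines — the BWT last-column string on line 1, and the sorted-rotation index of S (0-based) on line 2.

All 7 rotations (rotation i = S[i:]+S[:i]):
  rot[0] = poodle$
  rot[1] = oodle$p
  rot[2] = odle$po
  rot[3] = dle$poo
  rot[4] = le$pood
  rot[5] = e$poodl
  rot[6] = $poodle
Sorted (with $ < everything):
  sorted[0] = $poodle  (last char: 'e')
  sorted[1] = dle$poo  (last char: 'o')
  sorted[2] = e$poodl  (last char: 'l')
  sorted[3] = le$pood  (last char: 'd')
  sorted[4] = odle$po  (last char: 'o')
  sorted[5] = oodle$p  (last char: 'p')
  sorted[6] = poodle$  (last char: '$')
Last column: eoldop$
Original string S is at sorted index 6

Answer: eoldop$
6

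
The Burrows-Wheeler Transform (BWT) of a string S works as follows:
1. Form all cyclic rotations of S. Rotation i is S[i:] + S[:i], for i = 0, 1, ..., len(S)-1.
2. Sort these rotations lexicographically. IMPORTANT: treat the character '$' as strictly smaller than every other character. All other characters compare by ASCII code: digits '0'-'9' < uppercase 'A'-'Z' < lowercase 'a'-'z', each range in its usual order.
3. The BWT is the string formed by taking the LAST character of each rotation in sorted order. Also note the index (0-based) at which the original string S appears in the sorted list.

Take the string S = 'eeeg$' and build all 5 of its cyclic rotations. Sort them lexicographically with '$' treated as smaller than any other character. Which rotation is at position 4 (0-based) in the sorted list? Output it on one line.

All 5 rotations (rotation i = S[i:]+S[:i]):
  rot[0] = eeeg$
  rot[1] = eeg$e
  rot[2] = eg$ee
  rot[3] = g$eee
  rot[4] = $eeeg
Sorted (with $ < everything):
  sorted[0] = $eeeg
  sorted[1] = eeeg$
  sorted[2] = eeg$e
  sorted[3] = eg$ee
  sorted[4] = g$eee
sorted[4] = g$eee

Answer: g$eee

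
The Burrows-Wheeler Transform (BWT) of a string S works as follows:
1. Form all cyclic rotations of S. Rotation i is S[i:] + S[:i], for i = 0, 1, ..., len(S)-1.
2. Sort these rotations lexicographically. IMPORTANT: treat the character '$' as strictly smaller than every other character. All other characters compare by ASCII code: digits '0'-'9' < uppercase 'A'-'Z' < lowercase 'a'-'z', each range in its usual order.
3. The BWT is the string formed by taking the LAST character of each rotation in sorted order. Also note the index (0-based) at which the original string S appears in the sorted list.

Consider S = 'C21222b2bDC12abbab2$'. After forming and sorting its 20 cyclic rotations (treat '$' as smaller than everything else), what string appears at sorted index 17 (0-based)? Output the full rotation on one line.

All 20 rotations (rotation i = S[i:]+S[:i]):
  rot[0] = C21222b2bDC12abbab2$
  rot[1] = 21222b2bDC12abbab2$C
  rot[2] = 1222b2bDC12abbab2$C2
  rot[3] = 222b2bDC12abbab2$C21
  rot[4] = 22b2bDC12abbab2$C212
  rot[5] = 2b2bDC12abbab2$C2122
  rot[6] = b2bDC12abbab2$C21222
  rot[7] = 2bDC12abbab2$C21222b
  rot[8] = bDC12abbab2$C21222b2
  rot[9] = DC12abbab2$C21222b2b
  rot[10] = C12abbab2$C21222b2bD
  rot[11] = 12abbab2$C21222b2bDC
  rot[12] = 2abbab2$C21222b2bDC1
  rot[13] = abbab2$C21222b2bDC12
  rot[14] = bbab2$C21222b2bDC12a
  rot[15] = bab2$C21222b2bDC12ab
  rot[16] = ab2$C21222b2bDC12abb
  rot[17] = b2$C21222b2bDC12abba
  rot[18] = 2$C21222b2bDC12abbab
  rot[19] = $C21222b2bDC12abbab2
Sorted (with $ < everything):
  sorted[0] = $C21222b2bDC12abbab2
  sorted[1] = 1222b2bDC12abbab2$C2
  sorted[2] = 12abbab2$C21222b2bDC
  sorted[3] = 2$C21222b2bDC12abbab
  sorted[4] = 21222b2bDC12abbab2$C
  sorted[5] = 222b2bDC12abbab2$C21
  sorted[6] = 22b2bDC12abbab2$C212
  sorted[7] = 2abbab2$C21222b2bDC1
  sorted[8] = 2b2bDC12abbab2$C2122
  sorted[9] = 2bDC12abbab2$C21222b
  sorted[10] = C12abbab2$C21222b2bD
  sorted[11] = C21222b2bDC12abbab2$
  sorted[12] = DC12abbab2$C21222b2b
  sorted[13] = ab2$C21222b2bDC12abb
  sorted[14] = abbab2$C21222b2bDC12
  sorted[15] = b2$C21222b2bDC12abba
  sorted[16] = b2bDC12abbab2$C21222
  sorted[17] = bDC12abbab2$C21222b2
  sorted[18] = bab2$C21222b2bDC12ab
  sorted[19] = bbab2$C21222b2bDC12a
sorted[17] = bDC12abbab2$C21222b2

Answer: bDC12abbab2$C21222b2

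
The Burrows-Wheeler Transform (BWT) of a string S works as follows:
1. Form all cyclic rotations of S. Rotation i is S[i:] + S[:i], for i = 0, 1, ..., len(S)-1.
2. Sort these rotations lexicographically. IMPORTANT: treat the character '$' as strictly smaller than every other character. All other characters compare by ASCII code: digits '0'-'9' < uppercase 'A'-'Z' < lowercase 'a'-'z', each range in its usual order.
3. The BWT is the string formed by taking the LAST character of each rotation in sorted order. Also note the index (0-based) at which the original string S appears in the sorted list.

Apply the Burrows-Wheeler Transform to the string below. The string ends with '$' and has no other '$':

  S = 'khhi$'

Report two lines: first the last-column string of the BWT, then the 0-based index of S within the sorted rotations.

Answer: ikhh$
4

Derivation:
All 5 rotations (rotation i = S[i:]+S[:i]):
  rot[0] = khhi$
  rot[1] = hhi$k
  rot[2] = hi$kh
  rot[3] = i$khh
  rot[4] = $khhi
Sorted (with $ < everything):
  sorted[0] = $khhi  (last char: 'i')
  sorted[1] = hhi$k  (last char: 'k')
  sorted[2] = hi$kh  (last char: 'h')
  sorted[3] = i$khh  (last char: 'h')
  sorted[4] = khhi$  (last char: '$')
Last column: ikhh$
Original string S is at sorted index 4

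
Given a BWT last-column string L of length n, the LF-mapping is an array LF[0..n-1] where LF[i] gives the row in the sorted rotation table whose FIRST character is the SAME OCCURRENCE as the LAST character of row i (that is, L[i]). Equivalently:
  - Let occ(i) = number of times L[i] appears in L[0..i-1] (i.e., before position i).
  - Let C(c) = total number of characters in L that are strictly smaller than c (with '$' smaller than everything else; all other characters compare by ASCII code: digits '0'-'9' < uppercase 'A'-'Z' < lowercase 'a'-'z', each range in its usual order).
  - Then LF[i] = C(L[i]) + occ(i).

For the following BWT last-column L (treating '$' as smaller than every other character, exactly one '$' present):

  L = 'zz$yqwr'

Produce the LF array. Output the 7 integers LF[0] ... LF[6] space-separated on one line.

Char counts: '$':1, 'q':1, 'r':1, 'w':1, 'y':1, 'z':2
C (first-col start): C('$')=0, C('q')=1, C('r')=2, C('w')=3, C('y')=4, C('z')=5
L[0]='z': occ=0, LF[0]=C('z')+0=5+0=5
L[1]='z': occ=1, LF[1]=C('z')+1=5+1=6
L[2]='$': occ=0, LF[2]=C('$')+0=0+0=0
L[3]='y': occ=0, LF[3]=C('y')+0=4+0=4
L[4]='q': occ=0, LF[4]=C('q')+0=1+0=1
L[5]='w': occ=0, LF[5]=C('w')+0=3+0=3
L[6]='r': occ=0, LF[6]=C('r')+0=2+0=2

Answer: 5 6 0 4 1 3 2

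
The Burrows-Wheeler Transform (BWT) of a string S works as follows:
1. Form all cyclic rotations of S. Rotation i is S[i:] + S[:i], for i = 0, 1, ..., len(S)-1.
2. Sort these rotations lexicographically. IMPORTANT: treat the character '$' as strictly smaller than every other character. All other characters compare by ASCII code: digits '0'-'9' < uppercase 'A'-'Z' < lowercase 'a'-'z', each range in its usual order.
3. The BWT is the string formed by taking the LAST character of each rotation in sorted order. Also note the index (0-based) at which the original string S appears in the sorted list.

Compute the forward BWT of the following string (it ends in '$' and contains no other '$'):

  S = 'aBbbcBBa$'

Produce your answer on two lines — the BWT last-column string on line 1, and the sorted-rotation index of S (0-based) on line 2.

Answer: acBaB$Bbb
5

Derivation:
All 9 rotations (rotation i = S[i:]+S[:i]):
  rot[0] = aBbbcBBa$
  rot[1] = BbbcBBa$a
  rot[2] = bbcBBa$aB
  rot[3] = bcBBa$aBb
  rot[4] = cBBa$aBbb
  rot[5] = BBa$aBbbc
  rot[6] = Ba$aBbbcB
  rot[7] = a$aBbbcBB
  rot[8] = $aBbbcBBa
Sorted (with $ < everything):
  sorted[0] = $aBbbcBBa  (last char: 'a')
  sorted[1] = BBa$aBbbc  (last char: 'c')
  sorted[2] = Ba$aBbbcB  (last char: 'B')
  sorted[3] = BbbcBBa$a  (last char: 'a')
  sorted[4] = a$aBbbcBB  (last char: 'B')
  sorted[5] = aBbbcBBa$  (last char: '$')
  sorted[6] = bbcBBa$aB  (last char: 'B')
  sorted[7] = bcBBa$aBb  (last char: 'b')
  sorted[8] = cBBa$aBbb  (last char: 'b')
Last column: acBaB$Bbb
Original string S is at sorted index 5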